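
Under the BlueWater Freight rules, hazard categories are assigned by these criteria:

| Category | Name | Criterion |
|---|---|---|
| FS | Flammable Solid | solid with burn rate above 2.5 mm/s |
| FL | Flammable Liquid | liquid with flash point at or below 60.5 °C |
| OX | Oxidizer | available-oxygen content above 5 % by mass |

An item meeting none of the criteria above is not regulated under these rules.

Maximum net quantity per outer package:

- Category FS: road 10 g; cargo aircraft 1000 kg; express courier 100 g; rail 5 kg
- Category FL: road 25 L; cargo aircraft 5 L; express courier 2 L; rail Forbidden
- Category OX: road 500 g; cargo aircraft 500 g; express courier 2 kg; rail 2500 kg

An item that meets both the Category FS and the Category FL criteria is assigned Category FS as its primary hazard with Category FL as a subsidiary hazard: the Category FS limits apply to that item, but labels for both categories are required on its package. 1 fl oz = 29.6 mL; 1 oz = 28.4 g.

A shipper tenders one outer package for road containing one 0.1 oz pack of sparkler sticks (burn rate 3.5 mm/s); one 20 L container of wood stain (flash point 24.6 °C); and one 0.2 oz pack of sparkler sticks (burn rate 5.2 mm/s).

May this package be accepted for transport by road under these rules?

Yes

Sparkler sticks: burn rate 3.5 mm/s > 2.5 mm/s → Category FS (Flammable Solid).
Flash point 24.6 °C meets the Category FL criterion (Flammable Liquid), so the wood stain is Category FL.
Sparkler sticks: burn rate 5.2 mm/s > 2.5 mm/s → Category FS (Flammable Solid).
Category FS net quantity: (one 0.1 oz pack = 2.84 g) + (one 0.2 oz pack = 5.68 g) = 8.52 g.
8.52 g is within the road limit of 10 g for Category FS.
Category FL quantity: 20 L.
20 L is within the road limit of 25 L for Category FL.
Every hazard category is within its road limit and no segregation rule is violated.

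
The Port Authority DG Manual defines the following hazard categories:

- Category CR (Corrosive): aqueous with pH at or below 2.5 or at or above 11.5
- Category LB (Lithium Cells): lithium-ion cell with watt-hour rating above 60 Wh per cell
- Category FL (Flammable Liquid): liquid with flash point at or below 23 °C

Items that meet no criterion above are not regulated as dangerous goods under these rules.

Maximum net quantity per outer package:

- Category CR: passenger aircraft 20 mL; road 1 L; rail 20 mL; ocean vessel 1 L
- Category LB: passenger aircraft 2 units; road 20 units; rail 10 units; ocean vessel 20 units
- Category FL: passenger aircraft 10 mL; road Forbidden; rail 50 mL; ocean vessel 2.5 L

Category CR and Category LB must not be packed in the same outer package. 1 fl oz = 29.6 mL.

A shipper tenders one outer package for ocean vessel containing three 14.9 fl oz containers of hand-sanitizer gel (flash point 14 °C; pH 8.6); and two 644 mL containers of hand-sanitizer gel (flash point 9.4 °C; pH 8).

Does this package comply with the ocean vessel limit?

The hand-sanitizer gel has flash point 14 °C, which is ≤ 23 °C, so it is Category FL (Flammable Liquid).
The hand-sanitizer gel has flash point 9.4 °C, which is ≤ 23 °C, so it is Category FL (Flammable Liquid).
Category FL net quantity: (three 14.9 fl oz containers = 1323.12 mL) + (two 644 mL containers = 1.288 L) = 2611.12 mL.
2611.12 mL exceeds the ocean vessel limit of 2.5 L for Category FL.

No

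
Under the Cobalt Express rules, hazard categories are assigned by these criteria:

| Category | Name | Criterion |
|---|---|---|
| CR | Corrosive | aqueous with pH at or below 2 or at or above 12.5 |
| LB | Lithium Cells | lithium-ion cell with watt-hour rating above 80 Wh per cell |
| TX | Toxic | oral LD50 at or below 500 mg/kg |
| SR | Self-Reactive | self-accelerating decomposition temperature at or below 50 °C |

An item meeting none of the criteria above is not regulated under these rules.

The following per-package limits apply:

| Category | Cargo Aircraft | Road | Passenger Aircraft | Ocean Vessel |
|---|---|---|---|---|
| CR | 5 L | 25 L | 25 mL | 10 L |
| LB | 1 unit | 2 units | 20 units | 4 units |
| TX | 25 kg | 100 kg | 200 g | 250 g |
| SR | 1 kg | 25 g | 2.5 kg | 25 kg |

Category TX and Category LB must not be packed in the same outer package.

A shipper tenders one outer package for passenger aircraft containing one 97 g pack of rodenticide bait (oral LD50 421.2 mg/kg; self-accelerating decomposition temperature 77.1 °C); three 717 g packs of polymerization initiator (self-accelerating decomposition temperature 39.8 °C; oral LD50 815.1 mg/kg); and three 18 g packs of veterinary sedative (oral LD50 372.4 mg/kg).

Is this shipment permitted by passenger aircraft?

Rodenticide bait: oral LD50 421.2 mg/kg ≤ 500 mg/kg → Category TX (Toxic).
Self-accelerating decomposition temperature 39.8 °C meets the Category SR criterion (Self-Reactive), so the polymerization initiator is Category SR.
Veterinary sedative: oral LD50 372.4 mg/kg ≤ 500 mg/kg → Category TX (Toxic).
Total Category TX: 97 g + (three 18 g packs = 54 g) = 151 g.
That is within the Category TX passenger aircraft limit of 200 g.
Category SR quantity: three 717 g packs = 2.151 kg.
2.151 kg ≤ 2.5 kg (passenger aircraft limit, Category SR) — within limit.
The segregation rule (Category TX with Category LB) does not apply to Category TX with Category SR.
Every hazard category is within its passenger aircraft limit and no segregation rule is violated.

Yes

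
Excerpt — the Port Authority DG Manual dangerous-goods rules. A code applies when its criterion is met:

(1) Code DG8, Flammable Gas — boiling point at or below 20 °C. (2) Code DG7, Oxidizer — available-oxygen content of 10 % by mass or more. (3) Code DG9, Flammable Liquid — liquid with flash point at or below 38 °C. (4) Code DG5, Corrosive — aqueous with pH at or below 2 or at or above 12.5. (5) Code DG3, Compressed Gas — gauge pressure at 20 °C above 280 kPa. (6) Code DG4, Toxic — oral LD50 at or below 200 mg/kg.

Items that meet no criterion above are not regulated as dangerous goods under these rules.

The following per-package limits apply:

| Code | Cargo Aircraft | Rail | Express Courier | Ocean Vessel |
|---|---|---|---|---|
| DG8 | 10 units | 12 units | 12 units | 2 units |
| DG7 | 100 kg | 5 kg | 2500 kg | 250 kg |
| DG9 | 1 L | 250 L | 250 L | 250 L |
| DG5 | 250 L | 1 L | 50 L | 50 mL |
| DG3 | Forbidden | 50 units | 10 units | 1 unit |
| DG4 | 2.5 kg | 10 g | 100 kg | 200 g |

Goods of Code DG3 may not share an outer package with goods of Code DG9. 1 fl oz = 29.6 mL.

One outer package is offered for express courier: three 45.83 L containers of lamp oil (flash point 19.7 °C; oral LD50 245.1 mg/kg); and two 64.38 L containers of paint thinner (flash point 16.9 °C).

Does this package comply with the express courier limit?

The lamp oil has flash point 19.7 °C, which is ≤ 38 °C, so it is Code DG9 (Flammable Liquid).
With flash point 16.9 °C (≤ 38 °C), the paint thinner falls in Code DG9.
Code DG9 net quantity: (three 45.83 L containers = 137.49 L) + (two 64.38 L containers = 128.76 L) = 266.25 L.
266.25 L exceeds the express courier limit of 250 L for Code DG9.

No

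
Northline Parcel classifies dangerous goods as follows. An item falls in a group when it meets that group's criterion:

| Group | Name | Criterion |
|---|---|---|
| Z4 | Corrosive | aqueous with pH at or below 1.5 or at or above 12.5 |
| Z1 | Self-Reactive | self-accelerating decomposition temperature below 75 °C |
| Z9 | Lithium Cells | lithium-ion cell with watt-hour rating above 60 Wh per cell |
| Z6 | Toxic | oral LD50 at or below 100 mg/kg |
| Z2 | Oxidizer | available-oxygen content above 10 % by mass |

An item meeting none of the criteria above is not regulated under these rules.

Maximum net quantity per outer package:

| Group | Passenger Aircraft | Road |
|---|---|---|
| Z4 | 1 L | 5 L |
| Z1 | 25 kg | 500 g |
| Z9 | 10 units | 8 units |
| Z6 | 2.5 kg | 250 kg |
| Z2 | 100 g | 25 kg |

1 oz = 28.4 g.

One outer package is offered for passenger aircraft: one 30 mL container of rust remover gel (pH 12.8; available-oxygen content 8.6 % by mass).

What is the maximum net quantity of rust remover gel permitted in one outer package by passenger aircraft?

Rust remover gel: pH 12.8 ≥ 12.5 → Group Z4 (Corrosive).
The passenger aircraft limit for Group Z4 is 1 L.

1 L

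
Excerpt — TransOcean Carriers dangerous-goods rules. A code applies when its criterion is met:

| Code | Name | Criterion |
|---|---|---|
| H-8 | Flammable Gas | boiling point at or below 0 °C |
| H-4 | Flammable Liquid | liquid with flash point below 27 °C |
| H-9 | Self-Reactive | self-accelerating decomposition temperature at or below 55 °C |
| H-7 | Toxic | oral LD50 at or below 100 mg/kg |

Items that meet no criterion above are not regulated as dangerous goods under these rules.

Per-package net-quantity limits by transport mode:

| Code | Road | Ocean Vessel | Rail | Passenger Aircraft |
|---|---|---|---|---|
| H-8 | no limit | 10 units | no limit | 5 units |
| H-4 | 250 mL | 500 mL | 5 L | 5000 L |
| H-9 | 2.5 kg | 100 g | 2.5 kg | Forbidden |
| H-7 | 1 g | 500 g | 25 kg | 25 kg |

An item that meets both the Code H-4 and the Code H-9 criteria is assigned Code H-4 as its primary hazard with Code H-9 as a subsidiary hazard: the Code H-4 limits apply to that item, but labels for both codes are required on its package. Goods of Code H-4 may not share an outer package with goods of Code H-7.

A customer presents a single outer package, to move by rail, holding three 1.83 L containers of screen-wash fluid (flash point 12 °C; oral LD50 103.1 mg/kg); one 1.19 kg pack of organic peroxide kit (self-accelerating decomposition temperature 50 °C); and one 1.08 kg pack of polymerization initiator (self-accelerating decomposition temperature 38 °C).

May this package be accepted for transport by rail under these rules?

No

Screen-wash fluid: flash point 12 °C < 27 °C → Code H-4 (Flammable Liquid).
The organic peroxide kit has self-accelerating decomposition temperature 50 °C, which is ≤ 55 °C, so it is Code H-9 (Self-Reactive).
Polymerization initiator: self-accelerating decomposition temperature 38 °C ≤ 55 °C → Code H-9 (Self-Reactive).
Total Code H-9: 1.19 kg + 1.08 kg = 2.27 kg.
2.27 kg ≤ 2.5 kg (rail limit, Code H-9) — within limit.
Code H-4 quantity: three 1.83 L containers = 5.49 L.
5.49 L exceeds the rail limit of 5 L for Code H-4.
The segregation rule (Code H-4 with Code H-7) does not apply to Code H-9 with Code H-4.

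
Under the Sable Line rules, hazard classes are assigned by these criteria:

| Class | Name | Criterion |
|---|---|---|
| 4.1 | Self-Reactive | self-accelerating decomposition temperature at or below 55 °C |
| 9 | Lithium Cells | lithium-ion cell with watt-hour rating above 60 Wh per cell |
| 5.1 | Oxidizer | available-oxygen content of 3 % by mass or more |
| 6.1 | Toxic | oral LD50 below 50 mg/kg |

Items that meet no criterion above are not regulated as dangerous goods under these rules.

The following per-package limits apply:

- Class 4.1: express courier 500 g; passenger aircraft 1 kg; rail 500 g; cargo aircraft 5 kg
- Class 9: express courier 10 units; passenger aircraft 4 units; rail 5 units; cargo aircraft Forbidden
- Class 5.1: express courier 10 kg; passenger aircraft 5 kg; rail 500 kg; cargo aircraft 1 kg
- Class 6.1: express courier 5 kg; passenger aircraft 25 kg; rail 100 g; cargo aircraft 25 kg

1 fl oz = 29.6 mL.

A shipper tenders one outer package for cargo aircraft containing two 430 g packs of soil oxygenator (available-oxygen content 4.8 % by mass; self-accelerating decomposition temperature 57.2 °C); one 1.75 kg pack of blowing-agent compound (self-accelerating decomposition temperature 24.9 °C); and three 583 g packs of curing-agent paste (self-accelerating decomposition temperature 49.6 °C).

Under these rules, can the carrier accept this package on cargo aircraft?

The soil oxygenator has available-oxygen content 4.8 % by mass, which is ≥ 3 % by mass, so it is Class 5.1 (Oxidizer).
With self-accelerating decomposition temperature 24.9 °C (≤ 55 °C), the blowing-agent compound falls in Class 4.1.
Curing-agent paste: self-accelerating decomposition temperature 49.6 °C ≤ 55 °C → Class 4.1 (Self-Reactive).
Class 4.1 net quantity: 1.75 kg + (three 583 g packs = 1.749 kg) = 3.499 kg.
3.499 kg is within the cargo aircraft limit of 5 kg for Class 4.1.
Class 5.1 quantity: two 430 g packs = 860 g.
That is within the Class 5.1 cargo aircraft limit of 1 kg.
Every hazard class is within its cargo aircraft limit and no segregation rule is violated.

Yes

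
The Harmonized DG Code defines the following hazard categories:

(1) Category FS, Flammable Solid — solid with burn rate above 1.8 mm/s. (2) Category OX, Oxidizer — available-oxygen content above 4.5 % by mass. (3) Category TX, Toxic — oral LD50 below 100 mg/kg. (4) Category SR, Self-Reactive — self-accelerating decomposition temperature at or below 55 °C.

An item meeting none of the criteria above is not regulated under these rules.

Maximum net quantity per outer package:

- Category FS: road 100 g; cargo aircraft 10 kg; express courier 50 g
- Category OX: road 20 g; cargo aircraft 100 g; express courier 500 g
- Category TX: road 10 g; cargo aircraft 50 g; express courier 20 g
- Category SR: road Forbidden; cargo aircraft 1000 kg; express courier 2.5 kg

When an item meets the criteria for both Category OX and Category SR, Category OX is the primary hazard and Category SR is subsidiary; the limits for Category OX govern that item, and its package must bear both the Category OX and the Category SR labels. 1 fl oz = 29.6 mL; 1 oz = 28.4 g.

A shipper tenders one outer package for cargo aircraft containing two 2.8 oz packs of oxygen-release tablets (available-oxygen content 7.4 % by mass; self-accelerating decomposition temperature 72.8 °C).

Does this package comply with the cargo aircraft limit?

No

The oxygen-release tablets have available-oxygen content 7.4 % by mass, which is > 4.5 % by mass, so they are Category OX (Oxidizer).
Category OX quantity: two 2.8 oz packs = 159.04 g.
159.04 g exceeds the cargo aircraft limit of 100 g for Category OX.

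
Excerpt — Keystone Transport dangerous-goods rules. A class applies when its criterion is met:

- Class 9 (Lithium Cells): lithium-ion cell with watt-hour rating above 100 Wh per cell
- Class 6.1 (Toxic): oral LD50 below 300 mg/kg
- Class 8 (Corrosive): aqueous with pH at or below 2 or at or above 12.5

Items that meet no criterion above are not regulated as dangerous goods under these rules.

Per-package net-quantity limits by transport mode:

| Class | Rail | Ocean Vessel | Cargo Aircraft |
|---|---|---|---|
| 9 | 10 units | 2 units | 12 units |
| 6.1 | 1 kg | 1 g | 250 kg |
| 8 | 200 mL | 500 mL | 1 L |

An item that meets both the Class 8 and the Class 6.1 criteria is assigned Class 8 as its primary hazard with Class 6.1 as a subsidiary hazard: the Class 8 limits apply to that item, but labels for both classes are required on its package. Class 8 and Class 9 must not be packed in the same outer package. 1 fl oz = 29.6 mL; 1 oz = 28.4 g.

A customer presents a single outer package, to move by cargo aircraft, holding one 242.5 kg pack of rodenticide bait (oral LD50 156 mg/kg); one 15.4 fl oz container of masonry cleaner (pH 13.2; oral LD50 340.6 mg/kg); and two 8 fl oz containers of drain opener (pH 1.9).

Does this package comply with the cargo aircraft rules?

Yes

Rodenticide bait: oral LD50 156 mg/kg < 300 mg/kg → Class 6.1 (Toxic).
pH 13.2 meets the Class 8 criterion (Corrosive), so the masonry cleaner is Class 8.
The drain opener has pH 1.9, which is ≤ 2, so it is Class 8 (Corrosive).
Class 8 net quantity: (one 15.4 fl oz container = 455.84 mL) + (two 8 fl oz containers = 473.6 mL) = 929.44 mL.
That is within the Class 8 cargo aircraft limit of 1 L.
Class 6.1 quantity: 242.5 kg.
242.5 kg ≤ 250 kg (cargo aircraft limit, Class 6.1) — within limit.
The segregation rule (Class 8 with Class 9) does not apply to Class 8 with Class 6.1.
Every hazard class is within its cargo aircraft limit and no segregation rule is violated.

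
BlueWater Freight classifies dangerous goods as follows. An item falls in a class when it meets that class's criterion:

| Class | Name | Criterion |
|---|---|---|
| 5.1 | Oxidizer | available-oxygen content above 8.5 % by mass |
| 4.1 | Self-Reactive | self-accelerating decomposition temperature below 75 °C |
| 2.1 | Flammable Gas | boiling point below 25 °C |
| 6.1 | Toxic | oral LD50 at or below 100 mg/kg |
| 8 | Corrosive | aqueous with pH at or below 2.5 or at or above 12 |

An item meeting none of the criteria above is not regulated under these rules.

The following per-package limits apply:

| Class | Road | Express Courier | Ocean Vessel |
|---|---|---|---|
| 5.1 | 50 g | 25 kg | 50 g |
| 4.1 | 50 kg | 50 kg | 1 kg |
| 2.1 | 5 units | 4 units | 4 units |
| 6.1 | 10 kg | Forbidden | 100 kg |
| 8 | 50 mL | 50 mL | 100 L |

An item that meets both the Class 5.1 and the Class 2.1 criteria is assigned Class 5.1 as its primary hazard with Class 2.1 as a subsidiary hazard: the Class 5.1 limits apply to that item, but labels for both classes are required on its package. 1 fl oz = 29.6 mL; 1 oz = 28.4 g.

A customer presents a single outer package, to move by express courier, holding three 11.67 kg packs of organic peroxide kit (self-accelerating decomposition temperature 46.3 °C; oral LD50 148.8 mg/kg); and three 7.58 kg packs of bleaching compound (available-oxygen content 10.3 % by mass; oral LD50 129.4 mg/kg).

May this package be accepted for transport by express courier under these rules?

Self-accelerating decomposition temperature 46.3 °C meets the Class 4.1 criterion (Self-Reactive), so the organic peroxide kit is Class 4.1.
Available-oxygen content 10.3 % by mass meets the Class 5.1 criterion (Oxidizer), so the bleaching compound is Class 5.1.
Class 4.1 quantity: three 11.67 kg packs = 35.01 kg.
35.01 kg is within the express courier limit of 50 kg for Class 4.1.
Class 5.1 quantity: three 7.58 kg packs = 22.74 kg.
22.74 kg is within the express courier limit of 25 kg for Class 5.1.
Every hazard class is within its express courier limit and no segregation rule is violated.

Yes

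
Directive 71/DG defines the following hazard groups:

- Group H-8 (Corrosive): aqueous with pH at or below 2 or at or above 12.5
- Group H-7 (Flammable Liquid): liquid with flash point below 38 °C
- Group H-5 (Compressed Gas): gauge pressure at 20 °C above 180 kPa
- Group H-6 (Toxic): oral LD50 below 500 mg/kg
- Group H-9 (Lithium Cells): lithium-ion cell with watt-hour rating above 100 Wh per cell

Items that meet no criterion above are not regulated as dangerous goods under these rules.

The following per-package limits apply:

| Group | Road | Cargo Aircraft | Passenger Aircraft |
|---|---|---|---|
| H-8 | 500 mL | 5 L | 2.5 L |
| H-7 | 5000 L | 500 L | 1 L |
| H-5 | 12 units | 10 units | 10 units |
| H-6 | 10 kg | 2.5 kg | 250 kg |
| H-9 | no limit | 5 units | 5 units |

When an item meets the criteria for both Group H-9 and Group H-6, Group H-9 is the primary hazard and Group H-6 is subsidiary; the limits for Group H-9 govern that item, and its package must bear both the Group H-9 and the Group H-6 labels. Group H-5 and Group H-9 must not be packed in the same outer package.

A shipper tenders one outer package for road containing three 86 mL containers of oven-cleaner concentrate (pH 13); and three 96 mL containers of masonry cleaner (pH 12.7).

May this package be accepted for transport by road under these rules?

The oven-cleaner concentrate has pH 13, which is ≥ 12.5, so it is Group H-8 (Corrosive).
pH 12.7 meets the Group H-8 criterion (Corrosive), so the masonry cleaner is Group H-8.
Group H-8 net quantity: (three 86 mL containers = 258 mL) + (three 96 mL containers = 288 mL) = 546 mL.
546 mL exceeds the road limit of 500 mL for Group H-8.

No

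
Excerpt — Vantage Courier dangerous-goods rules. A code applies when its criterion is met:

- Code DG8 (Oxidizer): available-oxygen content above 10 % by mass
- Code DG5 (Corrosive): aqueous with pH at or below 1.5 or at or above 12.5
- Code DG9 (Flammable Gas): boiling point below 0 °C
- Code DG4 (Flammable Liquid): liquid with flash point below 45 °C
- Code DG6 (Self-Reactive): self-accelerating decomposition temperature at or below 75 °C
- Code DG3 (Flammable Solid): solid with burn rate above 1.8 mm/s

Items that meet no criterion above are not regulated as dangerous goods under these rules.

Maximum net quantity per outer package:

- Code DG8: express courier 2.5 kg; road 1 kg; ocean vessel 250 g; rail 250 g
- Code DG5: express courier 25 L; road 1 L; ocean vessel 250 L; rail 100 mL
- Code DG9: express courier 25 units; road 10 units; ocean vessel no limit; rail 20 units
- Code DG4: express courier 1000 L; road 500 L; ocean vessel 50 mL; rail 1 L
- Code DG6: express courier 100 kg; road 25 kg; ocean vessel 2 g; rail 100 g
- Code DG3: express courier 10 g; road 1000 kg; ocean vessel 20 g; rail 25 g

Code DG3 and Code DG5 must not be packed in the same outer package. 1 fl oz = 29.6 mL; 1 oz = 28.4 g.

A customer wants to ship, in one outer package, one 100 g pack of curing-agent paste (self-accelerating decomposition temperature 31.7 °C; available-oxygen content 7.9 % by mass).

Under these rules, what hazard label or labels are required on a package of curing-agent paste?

The curing-agent paste has self-accelerating decomposition temperature 31.7 °C, which is ≤ 75 °C, so it is Code DG6 (Self-Reactive).
Only the Code DG6 label is required.

Code DG6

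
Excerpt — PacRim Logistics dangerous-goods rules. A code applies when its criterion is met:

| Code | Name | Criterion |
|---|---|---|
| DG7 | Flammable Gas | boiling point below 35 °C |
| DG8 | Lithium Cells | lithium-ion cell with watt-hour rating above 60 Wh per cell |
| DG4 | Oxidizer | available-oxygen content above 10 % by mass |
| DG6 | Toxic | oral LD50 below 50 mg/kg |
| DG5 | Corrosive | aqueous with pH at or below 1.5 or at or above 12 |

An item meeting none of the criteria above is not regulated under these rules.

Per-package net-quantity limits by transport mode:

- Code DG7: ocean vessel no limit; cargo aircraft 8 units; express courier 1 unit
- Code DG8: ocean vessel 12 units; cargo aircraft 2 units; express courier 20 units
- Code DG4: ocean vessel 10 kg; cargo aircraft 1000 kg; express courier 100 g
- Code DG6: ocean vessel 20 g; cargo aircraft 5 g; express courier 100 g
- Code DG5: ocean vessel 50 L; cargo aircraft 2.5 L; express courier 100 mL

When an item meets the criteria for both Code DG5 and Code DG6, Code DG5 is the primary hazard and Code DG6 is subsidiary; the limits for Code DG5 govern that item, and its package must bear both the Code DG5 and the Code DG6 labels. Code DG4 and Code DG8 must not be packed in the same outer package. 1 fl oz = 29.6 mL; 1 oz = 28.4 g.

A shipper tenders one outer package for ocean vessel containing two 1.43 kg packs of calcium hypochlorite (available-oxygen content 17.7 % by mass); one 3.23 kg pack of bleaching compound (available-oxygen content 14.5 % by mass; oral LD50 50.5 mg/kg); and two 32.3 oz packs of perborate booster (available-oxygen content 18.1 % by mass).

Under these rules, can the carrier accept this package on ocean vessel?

Calcium hypochlorite: available-oxygen content 17.7 % by mass > 10 % by mass → Code DG4 (Oxidizer).
Available-oxygen content 14.5 % by mass meets the Code DG4 criterion (Oxidizer), so the bleaching compound is Code DG4.
Perborate booster: available-oxygen content 18.1 % by mass > 10 % by mass → Code DG4 (Oxidizer).
Total Code DG4: (two 1.43 kg packs = 2.86 kg) + 3.23 kg + (two 32.3 oz packs = 1834.64 g) = 7924.64 g.
That is within the Code DG4 ocean vessel limit of 10 kg.

Yes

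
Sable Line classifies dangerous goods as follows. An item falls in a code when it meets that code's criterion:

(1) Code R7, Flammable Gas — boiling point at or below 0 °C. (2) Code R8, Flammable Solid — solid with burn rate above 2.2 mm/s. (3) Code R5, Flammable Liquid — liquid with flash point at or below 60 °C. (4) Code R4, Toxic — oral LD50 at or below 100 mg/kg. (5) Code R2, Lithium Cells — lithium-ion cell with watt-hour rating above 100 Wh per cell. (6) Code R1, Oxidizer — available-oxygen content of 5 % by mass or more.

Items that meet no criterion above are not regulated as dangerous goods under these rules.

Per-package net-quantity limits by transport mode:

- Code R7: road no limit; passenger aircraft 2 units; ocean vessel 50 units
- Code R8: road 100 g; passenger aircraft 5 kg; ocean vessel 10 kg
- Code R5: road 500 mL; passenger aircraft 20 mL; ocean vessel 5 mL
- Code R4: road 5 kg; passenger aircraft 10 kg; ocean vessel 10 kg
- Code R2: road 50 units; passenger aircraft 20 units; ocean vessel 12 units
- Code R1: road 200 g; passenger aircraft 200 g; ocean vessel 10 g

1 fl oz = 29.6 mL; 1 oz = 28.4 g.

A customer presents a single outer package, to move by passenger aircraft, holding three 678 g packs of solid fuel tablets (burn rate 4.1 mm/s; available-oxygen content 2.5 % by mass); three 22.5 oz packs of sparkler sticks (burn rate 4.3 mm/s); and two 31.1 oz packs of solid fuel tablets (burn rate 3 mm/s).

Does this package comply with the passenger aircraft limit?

No

The solid fuel tablets have burn rate 4.1 mm/s, which is > 2.2 mm/s, so they are Code R8 (Flammable Solid).
Sparkler sticks: burn rate 4.3 mm/s > 2.2 mm/s → Code R8 (Flammable Solid).
With burn rate 3 mm/s (> 2.2 mm/s), the solid fuel tablets fall in Code R8.
Total Code R8: (three 678 g packs = 2.034 kg) + (three 22.5 oz packs = 1.917 kg) + (two 31.1 oz packs = 1766.48 g) = 5717.48 g.
5717.48 g > 5 kg (passenger aircraft limit, Code R8) — over the limit.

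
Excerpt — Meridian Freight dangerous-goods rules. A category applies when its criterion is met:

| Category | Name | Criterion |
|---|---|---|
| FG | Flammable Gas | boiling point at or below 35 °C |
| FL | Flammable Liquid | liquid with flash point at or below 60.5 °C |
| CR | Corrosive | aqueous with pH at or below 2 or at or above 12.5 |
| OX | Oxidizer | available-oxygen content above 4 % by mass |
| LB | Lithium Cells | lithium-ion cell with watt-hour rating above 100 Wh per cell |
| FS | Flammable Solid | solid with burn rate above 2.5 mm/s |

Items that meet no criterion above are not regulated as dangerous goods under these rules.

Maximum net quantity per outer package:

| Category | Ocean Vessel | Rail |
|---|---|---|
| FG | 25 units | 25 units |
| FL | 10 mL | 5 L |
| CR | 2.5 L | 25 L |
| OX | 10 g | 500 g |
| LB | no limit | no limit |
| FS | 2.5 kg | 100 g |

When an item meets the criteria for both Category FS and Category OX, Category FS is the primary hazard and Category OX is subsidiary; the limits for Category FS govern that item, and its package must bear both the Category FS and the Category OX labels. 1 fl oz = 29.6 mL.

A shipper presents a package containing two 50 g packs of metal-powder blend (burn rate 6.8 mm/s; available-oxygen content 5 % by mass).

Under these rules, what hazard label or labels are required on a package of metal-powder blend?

The metal-powder blend has burn rate 6.8 mm/s, which is > 2.5 mm/s, so it is Category FS (Flammable Solid).
Metal-powder blend: available-oxygen content 5 % by mass > 4 % by mass → Category OX (Oxidizer).
By the precedence rule Category FS is primary and Category OX is subsidiary, and that rule requires both labels on the package.

Category FS and OX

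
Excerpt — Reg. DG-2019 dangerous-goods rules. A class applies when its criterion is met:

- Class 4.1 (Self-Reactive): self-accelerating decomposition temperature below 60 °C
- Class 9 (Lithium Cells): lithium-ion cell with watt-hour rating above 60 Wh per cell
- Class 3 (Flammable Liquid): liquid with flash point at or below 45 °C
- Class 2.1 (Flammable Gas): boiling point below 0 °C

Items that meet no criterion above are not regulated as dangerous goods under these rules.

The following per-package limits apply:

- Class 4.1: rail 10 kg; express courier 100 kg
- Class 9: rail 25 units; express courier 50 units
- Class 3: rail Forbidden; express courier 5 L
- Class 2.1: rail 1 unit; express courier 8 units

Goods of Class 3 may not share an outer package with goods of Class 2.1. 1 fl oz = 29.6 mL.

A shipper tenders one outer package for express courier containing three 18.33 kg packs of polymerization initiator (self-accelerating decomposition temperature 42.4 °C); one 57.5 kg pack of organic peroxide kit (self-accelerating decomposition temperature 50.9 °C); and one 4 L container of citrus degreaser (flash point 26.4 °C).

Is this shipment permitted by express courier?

Polymerization initiator: self-accelerating decomposition temperature 42.4 °C < 60 °C → Class 4.1 (Self-Reactive).
Organic peroxide kit: self-accelerating decomposition temperature 50.9 °C < 60 °C → Class 4.1 (Self-Reactive).
With flash point 26.4 °C (≤ 45 °C), the citrus degreaser falls in Class 3.
Class 4.1 net quantity: (three 18.33 kg packs = 54.99 kg) + 57.5 kg = 112.49 kg.
112.49 kg > 100 kg (express courier limit, Class 4.1) — over the limit.
Class 3 quantity: 4 L.
That is within the Class 3 express courier limit of 5 L.
The segregation rule (Class 3 with Class 2.1) does not apply to Class 4.1 with Class 3.

No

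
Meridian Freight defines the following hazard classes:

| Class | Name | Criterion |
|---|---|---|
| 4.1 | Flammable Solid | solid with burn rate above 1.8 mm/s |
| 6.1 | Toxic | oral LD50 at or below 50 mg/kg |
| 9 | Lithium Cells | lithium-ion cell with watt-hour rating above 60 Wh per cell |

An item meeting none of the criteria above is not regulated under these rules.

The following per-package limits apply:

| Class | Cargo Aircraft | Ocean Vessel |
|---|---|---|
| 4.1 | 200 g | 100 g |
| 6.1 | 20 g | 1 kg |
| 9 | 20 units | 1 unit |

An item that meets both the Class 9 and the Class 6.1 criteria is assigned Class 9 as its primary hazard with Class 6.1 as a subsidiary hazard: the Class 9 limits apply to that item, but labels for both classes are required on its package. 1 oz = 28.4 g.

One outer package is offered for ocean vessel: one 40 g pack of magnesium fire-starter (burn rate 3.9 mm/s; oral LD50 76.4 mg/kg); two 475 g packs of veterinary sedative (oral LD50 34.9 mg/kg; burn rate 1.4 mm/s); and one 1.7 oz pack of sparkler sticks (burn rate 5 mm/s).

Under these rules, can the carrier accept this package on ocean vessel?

Magnesium fire-starter: burn rate 3.9 mm/s > 1.8 mm/s → Class 4.1 (Flammable Solid).
With oral LD50 34.9 mg/kg (≤ 50 mg/kg), the veterinary sedative falls in Class 6.1.
With burn rate 5 mm/s (> 1.8 mm/s), the sparkler sticks fall in Class 4.1.
Class 4.1 net quantity: 40 g + (one 1.7 oz pack = 48.28 g) = 88.28 g.
88.28 g is within the ocean vessel limit of 100 g for Class 4.1.
Class 6.1 quantity: two 475 g packs = 950 g.
950 g ≤ 1 kg (ocean vessel limit, Class 6.1) — within limit.
Every hazard class is within its ocean vessel limit and no segregation rule is violated.

Yes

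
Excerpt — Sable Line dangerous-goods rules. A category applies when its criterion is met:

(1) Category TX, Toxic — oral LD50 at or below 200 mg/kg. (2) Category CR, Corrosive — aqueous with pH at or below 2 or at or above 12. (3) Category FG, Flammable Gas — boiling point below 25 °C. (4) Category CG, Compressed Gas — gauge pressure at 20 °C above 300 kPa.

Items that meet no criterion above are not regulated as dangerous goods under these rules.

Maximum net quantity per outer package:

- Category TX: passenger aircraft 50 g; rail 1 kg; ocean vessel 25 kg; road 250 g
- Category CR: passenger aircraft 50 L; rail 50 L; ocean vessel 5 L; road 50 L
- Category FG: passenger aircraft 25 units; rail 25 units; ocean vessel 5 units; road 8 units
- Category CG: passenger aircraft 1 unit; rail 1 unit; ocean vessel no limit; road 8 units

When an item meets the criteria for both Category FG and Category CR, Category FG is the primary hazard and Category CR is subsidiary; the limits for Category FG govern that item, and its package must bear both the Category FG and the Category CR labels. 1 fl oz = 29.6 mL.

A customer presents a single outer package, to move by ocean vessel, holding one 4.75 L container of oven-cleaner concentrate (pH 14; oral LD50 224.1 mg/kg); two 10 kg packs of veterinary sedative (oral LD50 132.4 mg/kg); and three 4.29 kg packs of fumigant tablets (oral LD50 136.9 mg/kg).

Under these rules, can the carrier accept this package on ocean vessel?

No

The oven-cleaner concentrate has pH 14, which is ≥ 12, so it is Category CR (Corrosive).
Veterinary sedative: oral LD50 132.4 mg/kg ≤ 200 mg/kg → Category TX (Toxic).
Fumigant tablets: oral LD50 136.9 mg/kg ≤ 200 mg/kg → Category TX (Toxic).
Category CR quantity: 4.75 L.
That is within the Category CR ocean vessel limit of 5 L.
Category TX net quantity: (two 10 kg packs = 20 kg) + (three 4.29 kg packs = 12.87 kg) = 32.87 kg.
32.87 kg > 25 kg (ocean vessel limit, Category TX) — over the limit.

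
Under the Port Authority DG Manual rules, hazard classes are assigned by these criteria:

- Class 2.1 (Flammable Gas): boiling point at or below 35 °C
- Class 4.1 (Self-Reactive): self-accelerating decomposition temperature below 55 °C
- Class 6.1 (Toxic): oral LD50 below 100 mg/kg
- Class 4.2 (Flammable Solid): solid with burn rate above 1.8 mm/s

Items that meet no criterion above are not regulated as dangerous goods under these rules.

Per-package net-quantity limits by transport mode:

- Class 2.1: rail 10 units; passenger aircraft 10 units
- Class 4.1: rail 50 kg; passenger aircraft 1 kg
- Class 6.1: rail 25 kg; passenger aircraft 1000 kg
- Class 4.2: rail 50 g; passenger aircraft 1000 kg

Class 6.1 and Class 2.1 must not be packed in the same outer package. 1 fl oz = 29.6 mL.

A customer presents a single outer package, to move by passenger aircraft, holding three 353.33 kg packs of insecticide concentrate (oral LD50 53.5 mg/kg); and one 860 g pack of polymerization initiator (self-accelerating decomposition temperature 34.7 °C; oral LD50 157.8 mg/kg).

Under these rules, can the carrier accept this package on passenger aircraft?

No

Insecticide concentrate: oral LD50 53.5 mg/kg < 100 mg/kg → Class 6.1 (Toxic).
Polymerization initiator: self-accelerating decomposition temperature 34.7 °C < 55 °C → Class 4.1 (Self-Reactive).
Class 6.1 quantity: three 353.33 kg packs = 1059.99 kg.
1059.99 kg > 1000 kg (passenger aircraft limit, Class 6.1) — over the limit.
Class 4.1 quantity: 860 g.
860 g is within the passenger aircraft limit of 1 kg for Class 4.1.
The segregation rule (Class 6.1 with Class 2.1) does not apply to Class 6.1 with Class 4.1.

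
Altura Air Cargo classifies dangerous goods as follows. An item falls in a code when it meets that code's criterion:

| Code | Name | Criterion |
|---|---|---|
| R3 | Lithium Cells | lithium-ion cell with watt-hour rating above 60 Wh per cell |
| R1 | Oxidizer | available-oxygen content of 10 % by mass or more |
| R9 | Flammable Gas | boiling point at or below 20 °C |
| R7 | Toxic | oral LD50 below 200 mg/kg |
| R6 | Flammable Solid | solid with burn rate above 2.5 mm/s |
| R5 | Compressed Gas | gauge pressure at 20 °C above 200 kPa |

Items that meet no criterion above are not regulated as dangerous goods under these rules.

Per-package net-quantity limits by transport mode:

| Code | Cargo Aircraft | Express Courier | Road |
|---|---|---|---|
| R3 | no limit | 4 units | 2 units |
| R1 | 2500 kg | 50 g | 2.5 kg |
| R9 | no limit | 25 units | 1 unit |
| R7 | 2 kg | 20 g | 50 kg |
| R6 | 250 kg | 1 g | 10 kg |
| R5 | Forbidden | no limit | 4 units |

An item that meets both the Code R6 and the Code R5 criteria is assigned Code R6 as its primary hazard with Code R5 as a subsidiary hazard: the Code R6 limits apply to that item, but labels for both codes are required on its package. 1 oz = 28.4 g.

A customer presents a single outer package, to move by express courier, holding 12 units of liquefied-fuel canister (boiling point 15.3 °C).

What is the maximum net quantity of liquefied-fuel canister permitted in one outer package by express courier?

Boiling point 15.3 °C meets the Code R9 criterion (Flammable Gas), so the liquefied-fuel canister is Code R9.
The express courier limit for Code R9 is 25 units.

25 units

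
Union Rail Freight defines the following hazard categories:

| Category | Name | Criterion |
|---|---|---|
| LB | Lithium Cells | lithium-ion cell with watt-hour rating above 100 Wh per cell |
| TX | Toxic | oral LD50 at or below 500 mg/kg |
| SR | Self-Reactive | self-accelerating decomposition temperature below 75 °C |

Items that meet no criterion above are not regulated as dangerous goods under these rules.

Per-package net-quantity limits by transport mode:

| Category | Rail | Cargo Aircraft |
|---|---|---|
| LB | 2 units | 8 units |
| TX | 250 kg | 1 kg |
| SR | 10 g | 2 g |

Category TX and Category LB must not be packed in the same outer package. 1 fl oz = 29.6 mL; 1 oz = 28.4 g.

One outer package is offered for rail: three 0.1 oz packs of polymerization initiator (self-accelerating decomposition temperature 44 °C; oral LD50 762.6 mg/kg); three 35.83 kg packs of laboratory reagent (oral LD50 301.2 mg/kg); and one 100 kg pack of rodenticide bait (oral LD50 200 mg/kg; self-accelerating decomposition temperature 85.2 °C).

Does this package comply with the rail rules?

Yes

Self-accelerating decomposition temperature 44 °C meets the Category SR criterion (Self-Reactive), so the polymerization initiator is Category SR.
Laboratory reagent: oral LD50 301.2 mg/kg ≤ 500 mg/kg → Category TX (Toxic).
Rodenticide bait: oral LD50 200 mg/kg ≤ 500 mg/kg → Category TX (Toxic).
Total Category TX: (three 35.83 kg packs = 107.49 kg) + 100 kg = 207.49 kg.
207.49 kg ≤ 250 kg (rail limit, Category TX) — within limit.
Category SR quantity: three 0.1 oz packs = 8.52 g.
8.52 g ≤ 10 g (rail limit, Category SR) — within limit.
The segregation rule (Category TX with Category LB) does not apply to Category TX with Category SR.
Every hazard category is within its rail limit and no segregation rule is violated.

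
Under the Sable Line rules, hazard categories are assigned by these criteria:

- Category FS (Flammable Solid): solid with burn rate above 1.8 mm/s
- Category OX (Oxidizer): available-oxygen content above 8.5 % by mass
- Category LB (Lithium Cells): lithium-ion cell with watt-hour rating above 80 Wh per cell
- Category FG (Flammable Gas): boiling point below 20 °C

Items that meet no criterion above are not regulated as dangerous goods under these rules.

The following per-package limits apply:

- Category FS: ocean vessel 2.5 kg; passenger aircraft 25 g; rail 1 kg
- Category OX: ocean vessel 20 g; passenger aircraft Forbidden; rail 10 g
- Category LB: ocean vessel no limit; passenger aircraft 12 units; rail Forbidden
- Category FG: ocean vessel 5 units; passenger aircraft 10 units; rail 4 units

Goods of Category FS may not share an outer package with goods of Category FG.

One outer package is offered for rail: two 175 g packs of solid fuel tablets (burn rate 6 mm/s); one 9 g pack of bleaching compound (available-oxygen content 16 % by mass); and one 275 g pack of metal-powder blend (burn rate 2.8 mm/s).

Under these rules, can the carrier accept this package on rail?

Yes

Solid fuel tablets: burn rate 6 mm/s > 1.8 mm/s → Category FS (Flammable Solid).
Available-oxygen content 16 % by mass meets the Category OX criterion (Oxidizer), so the bleaching compound is Category OX.
Burn rate 2.8 mm/s meets the Category FS criterion (Flammable Solid), so the metal-powder blend is Category FS.
Category FS net quantity: (two 175 g packs = 350 g) + 275 g = 625 g.
That is within the Category FS rail limit of 1 kg.
Category OX quantity: 9 g.
That is within the Category OX rail limit of 10 g.
The segregation rule (Category FS with Category FG) does not apply to Category FS with Category OX.
Every hazard category is within its rail limit and no segregation rule is violated.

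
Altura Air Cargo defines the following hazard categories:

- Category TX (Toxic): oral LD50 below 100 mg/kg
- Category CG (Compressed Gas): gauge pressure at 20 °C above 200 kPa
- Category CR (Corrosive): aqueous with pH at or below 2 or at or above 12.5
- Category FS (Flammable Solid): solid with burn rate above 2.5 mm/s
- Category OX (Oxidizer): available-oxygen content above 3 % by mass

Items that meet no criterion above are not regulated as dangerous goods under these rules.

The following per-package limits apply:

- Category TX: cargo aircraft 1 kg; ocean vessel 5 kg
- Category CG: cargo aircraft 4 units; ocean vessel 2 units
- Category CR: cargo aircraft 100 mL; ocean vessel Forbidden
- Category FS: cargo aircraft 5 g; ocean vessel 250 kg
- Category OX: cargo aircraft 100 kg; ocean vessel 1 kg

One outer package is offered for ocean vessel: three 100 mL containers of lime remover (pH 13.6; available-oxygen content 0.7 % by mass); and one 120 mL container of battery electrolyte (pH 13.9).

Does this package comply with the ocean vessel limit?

No

Lime remover: pH 13.6 ≥ 12.5 → Category CR (Corrosive).
Battery electrolyte: pH 13.9 ≥ 12.5 → Category CR (Corrosive).
Category CR net quantity: (three 100 mL containers = 300 mL) + 120 mL = 420 mL.
Category CR is Forbidden by ocean vessel.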